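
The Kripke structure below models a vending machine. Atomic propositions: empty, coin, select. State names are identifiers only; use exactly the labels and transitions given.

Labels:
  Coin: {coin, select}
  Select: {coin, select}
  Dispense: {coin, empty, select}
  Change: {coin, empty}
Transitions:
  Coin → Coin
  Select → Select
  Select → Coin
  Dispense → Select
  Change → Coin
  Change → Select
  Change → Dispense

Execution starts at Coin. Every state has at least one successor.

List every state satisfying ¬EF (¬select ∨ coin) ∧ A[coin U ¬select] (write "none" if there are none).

none

States satisfying ¬select ∨ coin: {Coin, Select, Dispense, Change}.
States satisfying EF (¬select ∨ coin): {Coin, Select, Dispense, Change}.
States satisfying ¬EF (¬select ∨ coin): ∅.
States satisfying coin: {Coin, Select, Dispense, Change}.
States satisfying ¬select: {Change}.
States satisfying A[coin U ¬select]: {Change}.
States satisfying ¬EF (¬select ∨ coin) ∧ A[coin U ¬select]: ∅.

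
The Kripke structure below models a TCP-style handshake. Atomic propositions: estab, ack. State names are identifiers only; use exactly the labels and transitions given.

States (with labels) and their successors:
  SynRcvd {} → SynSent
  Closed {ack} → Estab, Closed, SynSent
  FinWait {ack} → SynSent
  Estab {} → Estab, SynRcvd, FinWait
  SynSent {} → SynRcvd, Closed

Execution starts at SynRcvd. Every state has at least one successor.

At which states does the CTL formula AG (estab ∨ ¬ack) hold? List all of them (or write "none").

none

States satisfying estab ∨ ¬ack: {SynRcvd, Estab, SynSent}.
States satisfying AG (estab ∨ ¬ack): ∅.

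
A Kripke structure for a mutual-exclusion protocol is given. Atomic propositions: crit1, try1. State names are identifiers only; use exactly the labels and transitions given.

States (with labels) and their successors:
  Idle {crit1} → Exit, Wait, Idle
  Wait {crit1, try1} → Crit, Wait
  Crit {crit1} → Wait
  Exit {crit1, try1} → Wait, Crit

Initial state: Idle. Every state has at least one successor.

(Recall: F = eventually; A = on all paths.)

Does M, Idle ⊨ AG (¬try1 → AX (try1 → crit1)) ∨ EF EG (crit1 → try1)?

Satisfied

States satisfying ¬try1 → AX (try1 → crit1): {Idle, Wait, Crit, Exit}.
States satisfying AG (¬try1 → AX (try1 → crit1)): {Idle, Wait, Crit, Exit}.
States satisfying EG (crit1 → try1): {Wait, Exit}.
States satisfying EF EG (crit1 → try1): {Idle, Wait, Crit, Exit}.
States satisfying AG (¬try1 → AX (try1 → crit1)) ∨ EF EG (crit1 → try1): {Idle, Wait, Crit, Exit}.
Idle ∈ Sat(AG (¬try1 → AX (try1 → crit1)) ∨ EF EG (crit1 → try1)).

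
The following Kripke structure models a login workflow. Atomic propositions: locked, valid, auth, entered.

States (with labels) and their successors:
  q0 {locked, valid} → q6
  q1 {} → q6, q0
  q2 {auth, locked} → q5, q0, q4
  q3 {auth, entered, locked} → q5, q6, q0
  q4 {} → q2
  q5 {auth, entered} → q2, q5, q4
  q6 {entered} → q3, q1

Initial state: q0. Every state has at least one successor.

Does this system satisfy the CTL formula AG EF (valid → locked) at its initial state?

States satisfying EF (valid → locked): {q0, q1, q2, q3, q4, q5, q6}.
States satisfying AG EF (valid → locked): {q0, q1, q2, q3, q4, q5, q6}.
Every state reachable from q0 satisfies EF (valid → locked).
q0 ∈ Sat(AG EF (valid → locked)).

Holds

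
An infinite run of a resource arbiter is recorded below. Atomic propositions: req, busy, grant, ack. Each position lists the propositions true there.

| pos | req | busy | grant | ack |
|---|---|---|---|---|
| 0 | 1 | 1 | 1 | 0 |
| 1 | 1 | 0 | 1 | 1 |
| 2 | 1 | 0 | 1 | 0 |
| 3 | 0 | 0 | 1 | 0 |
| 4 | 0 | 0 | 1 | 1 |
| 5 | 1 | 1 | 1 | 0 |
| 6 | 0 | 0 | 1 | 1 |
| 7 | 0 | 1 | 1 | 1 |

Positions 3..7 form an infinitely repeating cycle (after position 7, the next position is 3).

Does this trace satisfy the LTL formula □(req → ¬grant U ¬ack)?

Violated

req → ¬grant U ¬ack must hold at every position from 0 onward. It fails at position 1, so □(req → ¬grant U ¬ack) is false.
Positions where req holds: 0, 1, 2, 5.
Check ¬grant U ¬ack at each: 0→ok, 1→fails, 2→ok, 5→ok.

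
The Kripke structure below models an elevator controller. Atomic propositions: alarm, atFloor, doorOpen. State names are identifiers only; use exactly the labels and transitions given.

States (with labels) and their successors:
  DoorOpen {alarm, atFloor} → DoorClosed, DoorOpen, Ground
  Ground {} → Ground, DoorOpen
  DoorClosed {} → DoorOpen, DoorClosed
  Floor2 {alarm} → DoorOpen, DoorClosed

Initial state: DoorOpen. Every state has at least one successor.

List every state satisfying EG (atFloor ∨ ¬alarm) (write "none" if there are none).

{DoorOpen, Ground, DoorClosed}

States satisfying atFloor ∨ ¬alarm: {DoorOpen, Ground, DoorClosed}.
States satisfying EG (atFloor ∨ ¬alarm): {DoorOpen, Ground, DoorClosed}.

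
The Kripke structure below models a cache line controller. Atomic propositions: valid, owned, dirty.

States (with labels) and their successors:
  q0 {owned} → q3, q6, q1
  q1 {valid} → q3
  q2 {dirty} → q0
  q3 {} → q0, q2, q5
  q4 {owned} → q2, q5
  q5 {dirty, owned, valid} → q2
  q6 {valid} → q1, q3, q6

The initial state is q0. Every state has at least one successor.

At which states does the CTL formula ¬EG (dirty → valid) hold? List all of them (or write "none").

States satisfying dirty → valid: {q0, q1, q3, q4, q5, q6}.
States satisfying EG (dirty → valid): {q0, q1, q3, q6}.
States satisfying ¬EG (dirty → valid): {q2, q4, q5}.

{q2, q4, q5}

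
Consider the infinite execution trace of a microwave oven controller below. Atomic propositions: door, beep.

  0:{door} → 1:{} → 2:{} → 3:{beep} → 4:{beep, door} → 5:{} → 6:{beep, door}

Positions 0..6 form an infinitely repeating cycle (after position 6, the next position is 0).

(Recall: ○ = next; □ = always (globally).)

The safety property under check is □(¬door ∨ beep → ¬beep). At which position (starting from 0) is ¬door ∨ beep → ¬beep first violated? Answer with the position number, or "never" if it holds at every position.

3

Check ¬door ∨ beep → ¬beep at each position in order: 0 ✓, 1 ✓, 2 ✓.
At position 3 the labels are {beep}, so ¬door ∨ beep → ¬beep is false there. This is the first violation.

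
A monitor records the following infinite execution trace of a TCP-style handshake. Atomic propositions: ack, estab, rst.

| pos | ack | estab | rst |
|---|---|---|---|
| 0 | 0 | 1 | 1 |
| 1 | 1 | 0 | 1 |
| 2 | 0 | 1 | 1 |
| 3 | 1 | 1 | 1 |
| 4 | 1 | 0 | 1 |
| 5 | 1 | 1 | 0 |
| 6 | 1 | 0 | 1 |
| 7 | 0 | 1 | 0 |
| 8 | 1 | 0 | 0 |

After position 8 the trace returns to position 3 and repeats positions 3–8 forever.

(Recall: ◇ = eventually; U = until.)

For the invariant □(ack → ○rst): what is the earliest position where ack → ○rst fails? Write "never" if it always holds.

4

Check ack → ○rst at each position in order: 0 ✓, 1 ✓, 2 ✓, 3 ✓.
At position 4 the labels are {ack, rst} and the next position 5 has {ack, estab}, so ack → ○rst is false there. This is the first violation.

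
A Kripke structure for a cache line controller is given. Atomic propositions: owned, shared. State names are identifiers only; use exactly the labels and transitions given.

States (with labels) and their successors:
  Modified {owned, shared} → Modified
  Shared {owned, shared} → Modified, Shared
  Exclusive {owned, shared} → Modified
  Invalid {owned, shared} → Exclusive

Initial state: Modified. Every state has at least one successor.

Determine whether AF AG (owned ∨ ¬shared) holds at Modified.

States satisfying AG (owned ∨ ¬shared): {Modified, Shared, Exclusive, Invalid}.
States satisfying AF AG (owned ∨ ¬shared): {Modified, Shared, Exclusive, Invalid}.
Modified ∈ Sat(AF AG (owned ∨ ¬shared)).

Satisfied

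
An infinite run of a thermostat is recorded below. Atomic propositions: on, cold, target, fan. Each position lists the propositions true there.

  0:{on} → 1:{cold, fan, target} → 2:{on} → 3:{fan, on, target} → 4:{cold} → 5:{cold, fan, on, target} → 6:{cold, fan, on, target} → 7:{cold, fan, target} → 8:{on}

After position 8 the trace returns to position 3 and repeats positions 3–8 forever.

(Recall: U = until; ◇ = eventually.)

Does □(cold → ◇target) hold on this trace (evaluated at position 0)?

Holds

cold → ◇target holds at every position 0..8, and those are all positions ever visited, so □(cold → ◇target) holds.
Positions where cold holds: 1, 4, 5, 6, 7.
Check ◇target at each: 1→ok, 4→ok, 5→ok, 6→ok, 7→ok.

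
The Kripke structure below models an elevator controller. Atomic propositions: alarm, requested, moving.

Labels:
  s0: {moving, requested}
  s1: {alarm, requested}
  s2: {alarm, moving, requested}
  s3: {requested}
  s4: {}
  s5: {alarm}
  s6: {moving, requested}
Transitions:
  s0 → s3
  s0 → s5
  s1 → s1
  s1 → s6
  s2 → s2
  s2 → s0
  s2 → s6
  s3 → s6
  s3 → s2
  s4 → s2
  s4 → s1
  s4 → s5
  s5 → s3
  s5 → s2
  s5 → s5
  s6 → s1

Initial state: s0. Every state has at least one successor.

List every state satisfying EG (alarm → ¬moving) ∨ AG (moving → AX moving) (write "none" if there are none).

States satisfying alarm → ¬moving: {s0, s1, s3, s4, s5, s6}.
States satisfying EG (alarm → ¬moving): {s0, s1, s3, s4, s5, s6}.
States satisfying moving → AX moving: {s1, s2, s3, s4, s5}.
States satisfying AG (moving → AX moving): ∅.
States satisfying EG (alarm → ¬moving) ∨ AG (moving → AX moving): {s0, s1, s3, s4, s5, s6}.

{s0, s1, s3, s4, s5, s6}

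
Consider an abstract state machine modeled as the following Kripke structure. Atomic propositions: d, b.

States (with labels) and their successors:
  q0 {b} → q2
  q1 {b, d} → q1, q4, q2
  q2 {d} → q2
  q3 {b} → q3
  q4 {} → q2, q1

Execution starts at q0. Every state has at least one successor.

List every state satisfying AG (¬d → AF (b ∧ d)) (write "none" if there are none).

States satisfying ¬d → AF (b ∧ d): {q1, q2}.
States satisfying AG (¬d → AF (b ∧ d)): {q2}.

{q2}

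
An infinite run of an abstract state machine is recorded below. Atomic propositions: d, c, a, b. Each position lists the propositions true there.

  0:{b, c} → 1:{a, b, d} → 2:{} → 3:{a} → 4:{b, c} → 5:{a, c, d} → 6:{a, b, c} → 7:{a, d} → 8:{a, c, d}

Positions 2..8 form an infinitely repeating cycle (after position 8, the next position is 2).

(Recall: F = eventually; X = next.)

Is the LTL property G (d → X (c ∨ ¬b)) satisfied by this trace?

d → X (c ∨ ¬b) holds at every position 0..8, and those are all positions ever visited, so G (d → X (c ∨ ¬b)) holds.
Positions where d holds: 1, 5, 7, 8.
Check X (c ∨ ¬b) at each: 1→ok, 5→ok, 7→ok, 8→ok.

Satisfied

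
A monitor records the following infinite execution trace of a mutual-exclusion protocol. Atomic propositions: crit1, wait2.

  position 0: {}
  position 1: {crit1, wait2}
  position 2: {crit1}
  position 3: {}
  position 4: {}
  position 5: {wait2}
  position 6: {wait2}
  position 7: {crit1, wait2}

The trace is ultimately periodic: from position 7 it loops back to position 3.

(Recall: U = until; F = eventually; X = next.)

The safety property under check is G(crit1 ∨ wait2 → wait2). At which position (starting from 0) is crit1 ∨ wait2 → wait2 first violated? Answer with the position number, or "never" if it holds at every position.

2

Check crit1 ∨ wait2 → wait2 at each position in order: 0 ✓, 1 ✓.
At position 2 the labels are {crit1}, so crit1 ∨ wait2 → wait2 is false there. This is the first violation.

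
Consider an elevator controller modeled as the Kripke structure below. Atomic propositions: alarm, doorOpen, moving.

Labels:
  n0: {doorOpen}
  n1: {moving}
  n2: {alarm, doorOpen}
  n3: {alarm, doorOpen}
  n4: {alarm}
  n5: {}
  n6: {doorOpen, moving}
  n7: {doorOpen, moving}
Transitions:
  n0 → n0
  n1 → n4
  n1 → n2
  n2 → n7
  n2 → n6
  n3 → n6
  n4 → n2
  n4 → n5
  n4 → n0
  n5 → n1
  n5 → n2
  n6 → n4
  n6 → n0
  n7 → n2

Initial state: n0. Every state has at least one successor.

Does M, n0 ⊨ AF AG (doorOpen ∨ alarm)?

Holds

States satisfying AG (doorOpen ∨ alarm): {n0}.
States satisfying AF AG (doorOpen ∨ alarm): {n0}.
n0 ∈ Sat(AF AG (doorOpen ∨ alarm)).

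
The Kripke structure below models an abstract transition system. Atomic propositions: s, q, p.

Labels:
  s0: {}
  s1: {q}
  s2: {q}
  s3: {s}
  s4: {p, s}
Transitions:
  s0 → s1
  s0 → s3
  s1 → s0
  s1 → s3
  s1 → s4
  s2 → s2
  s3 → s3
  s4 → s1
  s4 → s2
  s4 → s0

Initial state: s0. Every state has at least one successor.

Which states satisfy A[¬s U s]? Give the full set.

States satisfying ¬s: {s0, s1, s2}.
States satisfying s: {s3, s4}.
States satisfying A[¬s U s]: {s3, s4}.

{s3, s4}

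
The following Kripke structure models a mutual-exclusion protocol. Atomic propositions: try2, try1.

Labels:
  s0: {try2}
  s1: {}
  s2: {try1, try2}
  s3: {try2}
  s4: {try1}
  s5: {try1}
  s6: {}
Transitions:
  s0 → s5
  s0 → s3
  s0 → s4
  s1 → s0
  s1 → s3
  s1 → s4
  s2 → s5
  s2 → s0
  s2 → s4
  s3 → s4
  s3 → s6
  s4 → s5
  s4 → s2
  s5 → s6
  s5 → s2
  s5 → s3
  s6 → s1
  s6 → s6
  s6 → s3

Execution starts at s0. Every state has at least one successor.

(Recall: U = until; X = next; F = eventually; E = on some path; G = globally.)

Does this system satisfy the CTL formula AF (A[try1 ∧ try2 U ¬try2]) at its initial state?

States satisfying A[try1 ∧ try2 U ¬try2]: {s1, s4, s5, s6}.
States satisfying AF (A[try1 ∧ try2 U ¬try2]): {s0, s1, s2, s3, s4, s5, s6}.
s0 ∈ Sat(AF (A[try1 ∧ try2 U ¬try2])).

Yes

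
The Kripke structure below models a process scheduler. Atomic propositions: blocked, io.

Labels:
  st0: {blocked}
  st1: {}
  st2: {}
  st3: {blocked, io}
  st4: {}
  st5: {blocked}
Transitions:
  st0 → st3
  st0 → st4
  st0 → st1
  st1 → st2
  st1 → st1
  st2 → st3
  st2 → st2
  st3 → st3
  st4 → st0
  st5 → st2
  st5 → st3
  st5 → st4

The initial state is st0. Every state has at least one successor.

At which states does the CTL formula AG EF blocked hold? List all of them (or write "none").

{st0, st1, st2, st3, st4, st5}

States satisfying EF blocked: {st0, st1, st2, st3, st4, st5}.
States satisfying AG EF blocked: {st0, st1, st2, st3, st4, st5}.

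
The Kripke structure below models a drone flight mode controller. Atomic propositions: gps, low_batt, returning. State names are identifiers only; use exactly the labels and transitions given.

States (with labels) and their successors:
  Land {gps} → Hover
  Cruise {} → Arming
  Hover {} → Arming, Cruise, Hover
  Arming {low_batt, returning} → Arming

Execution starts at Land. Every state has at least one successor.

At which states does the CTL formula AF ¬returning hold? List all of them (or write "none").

States satisfying ¬returning: {Land, Cruise, Hover}.
States satisfying AF ¬returning: {Land, Cruise, Hover}.

{Land, Cruise, Hover}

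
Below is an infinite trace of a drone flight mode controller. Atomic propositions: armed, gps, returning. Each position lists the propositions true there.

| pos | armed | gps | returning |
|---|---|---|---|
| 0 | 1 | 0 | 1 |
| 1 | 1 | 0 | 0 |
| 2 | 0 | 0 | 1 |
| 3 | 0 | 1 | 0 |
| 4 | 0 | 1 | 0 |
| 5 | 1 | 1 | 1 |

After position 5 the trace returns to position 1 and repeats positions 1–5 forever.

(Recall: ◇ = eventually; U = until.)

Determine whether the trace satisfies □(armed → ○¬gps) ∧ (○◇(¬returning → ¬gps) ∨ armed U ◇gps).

Holds

armed → ○¬gps holds at every position 0..5, and those are all positions ever visited, so □(armed → ○¬gps) holds.
Positions where armed holds: 0, 1, 5.
Check ○¬gps at each: 0→ok, 1→ok, 5→ok.
At position 0: □(armed → ○¬gps) is true; ○◇(¬returning → ¬gps) ∨ armed U ◇gps is true; so □(armed → ○¬gps) ∧ (○◇(¬returning → ¬gps) ∨ armed U ◇gps) is true.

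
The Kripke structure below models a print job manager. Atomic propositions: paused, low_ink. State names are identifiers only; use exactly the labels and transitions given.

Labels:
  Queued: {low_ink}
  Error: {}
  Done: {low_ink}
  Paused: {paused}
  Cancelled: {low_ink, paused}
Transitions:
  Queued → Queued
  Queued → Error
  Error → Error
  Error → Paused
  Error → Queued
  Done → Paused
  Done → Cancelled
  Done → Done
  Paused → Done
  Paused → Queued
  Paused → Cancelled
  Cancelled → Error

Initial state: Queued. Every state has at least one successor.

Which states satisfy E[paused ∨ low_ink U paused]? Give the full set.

States satisfying paused ∨ low_ink: {Queued, Done, Paused, Cancelled}.
States satisfying paused: {Paused, Cancelled}.
States satisfying E[paused ∨ low_ink U paused]: {Done, Paused, Cancelled}.

{Done, Paused, Cancelled}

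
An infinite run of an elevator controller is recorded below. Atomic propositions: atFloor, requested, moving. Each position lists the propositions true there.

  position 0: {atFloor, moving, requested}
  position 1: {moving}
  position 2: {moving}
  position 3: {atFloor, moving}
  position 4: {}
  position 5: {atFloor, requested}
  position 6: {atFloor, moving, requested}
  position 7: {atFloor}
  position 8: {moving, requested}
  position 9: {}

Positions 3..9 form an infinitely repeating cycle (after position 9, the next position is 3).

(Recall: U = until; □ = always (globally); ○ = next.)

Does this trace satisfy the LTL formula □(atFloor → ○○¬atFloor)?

No

atFloor → ○○¬atFloor must hold at every position from 0 onward. It fails at position 3, so □(atFloor → ○○¬atFloor) is false.
Positions where atFloor holds: 0, 3, 5, 6, 7.
Check ○○¬atFloor at each: 0→ok, 3→fails, 5→fails, 6→ok, 7→ok.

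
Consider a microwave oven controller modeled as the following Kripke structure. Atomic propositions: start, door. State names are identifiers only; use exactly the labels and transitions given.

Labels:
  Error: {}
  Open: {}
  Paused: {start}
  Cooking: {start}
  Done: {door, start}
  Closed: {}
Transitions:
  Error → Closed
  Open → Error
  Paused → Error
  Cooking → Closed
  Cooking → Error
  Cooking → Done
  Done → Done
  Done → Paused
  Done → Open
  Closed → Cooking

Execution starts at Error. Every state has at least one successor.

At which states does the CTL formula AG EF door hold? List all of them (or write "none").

States satisfying EF door: {Error, Open, Paused, Cooking, Done, Closed}.
States satisfying AG EF door: {Error, Open, Paused, Cooking, Done, Closed}.

{Error, Open, Paused, Cooking, Done, Closed}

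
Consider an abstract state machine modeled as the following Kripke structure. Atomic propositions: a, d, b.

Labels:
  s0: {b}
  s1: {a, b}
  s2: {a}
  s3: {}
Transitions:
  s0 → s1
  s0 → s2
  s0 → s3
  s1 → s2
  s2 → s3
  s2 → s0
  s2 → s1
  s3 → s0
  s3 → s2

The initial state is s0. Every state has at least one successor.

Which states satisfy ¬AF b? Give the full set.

{s2, s3}

States satisfying b: {s0, s1}.
States satisfying AF b: {s0, s1}.
States satisfying ¬AF b: {s2, s3}.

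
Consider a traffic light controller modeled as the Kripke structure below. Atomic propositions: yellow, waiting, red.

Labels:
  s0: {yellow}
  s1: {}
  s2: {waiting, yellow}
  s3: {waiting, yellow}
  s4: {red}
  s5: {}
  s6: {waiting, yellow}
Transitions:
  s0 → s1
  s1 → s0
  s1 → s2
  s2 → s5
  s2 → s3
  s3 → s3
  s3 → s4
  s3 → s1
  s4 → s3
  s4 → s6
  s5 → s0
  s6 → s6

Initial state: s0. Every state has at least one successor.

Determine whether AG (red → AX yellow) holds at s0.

Satisfied

States satisfying red → AX yellow: {s0, s1, s2, s3, s4, s5, s6}.
States satisfying AG (red → AX yellow): {s0, s1, s2, s3, s4, s5, s6}.
Every state reachable from s0 satisfies red → AX yellow.
s0 ∈ Sat(AG (red → AX yellow)).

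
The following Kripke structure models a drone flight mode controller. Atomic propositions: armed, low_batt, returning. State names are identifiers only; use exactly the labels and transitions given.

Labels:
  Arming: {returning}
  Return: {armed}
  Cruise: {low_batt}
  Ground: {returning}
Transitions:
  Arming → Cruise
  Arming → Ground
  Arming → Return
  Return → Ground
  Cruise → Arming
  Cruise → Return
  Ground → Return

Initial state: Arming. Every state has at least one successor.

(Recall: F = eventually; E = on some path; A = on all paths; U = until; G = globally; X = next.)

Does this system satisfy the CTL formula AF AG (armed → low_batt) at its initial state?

Violated

States satisfying AG (armed → low_batt): ∅.
States satisfying AF AG (armed → low_batt): ∅.
There is a path from Arming along which AG (armed → low_batt) never holds.
Arming ∉ Sat(AF AG (armed → low_batt)).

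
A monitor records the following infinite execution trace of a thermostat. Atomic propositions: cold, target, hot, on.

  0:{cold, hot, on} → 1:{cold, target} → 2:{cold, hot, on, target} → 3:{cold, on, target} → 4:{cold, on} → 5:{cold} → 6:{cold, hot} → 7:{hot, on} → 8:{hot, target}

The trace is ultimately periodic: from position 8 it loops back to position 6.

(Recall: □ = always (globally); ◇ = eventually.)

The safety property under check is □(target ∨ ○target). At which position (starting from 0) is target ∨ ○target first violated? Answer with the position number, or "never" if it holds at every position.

4

Check target ∨ ○target at each position in order: 0 ✓, 1 ✓, 2 ✓, 3 ✓.
At position 4 the labels are {cold, on} and the next position 5 has {cold}, so target ∨ ○target is false there. This is the first violation.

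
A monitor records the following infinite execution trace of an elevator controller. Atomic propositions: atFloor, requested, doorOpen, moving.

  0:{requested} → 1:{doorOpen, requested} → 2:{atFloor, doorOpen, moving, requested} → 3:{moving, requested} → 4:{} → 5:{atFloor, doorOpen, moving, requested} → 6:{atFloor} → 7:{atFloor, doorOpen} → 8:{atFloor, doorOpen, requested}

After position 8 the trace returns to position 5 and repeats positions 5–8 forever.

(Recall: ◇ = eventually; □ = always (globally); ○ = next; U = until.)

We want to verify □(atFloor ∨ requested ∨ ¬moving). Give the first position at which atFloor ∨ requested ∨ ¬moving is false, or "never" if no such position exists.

never

atFloor ∨ requested ∨ ¬moving holds at every position 0..8, and those are all the positions the trace ever visits, so the invariant □(atFloor ∨ requested ∨ ¬moving) is never violated.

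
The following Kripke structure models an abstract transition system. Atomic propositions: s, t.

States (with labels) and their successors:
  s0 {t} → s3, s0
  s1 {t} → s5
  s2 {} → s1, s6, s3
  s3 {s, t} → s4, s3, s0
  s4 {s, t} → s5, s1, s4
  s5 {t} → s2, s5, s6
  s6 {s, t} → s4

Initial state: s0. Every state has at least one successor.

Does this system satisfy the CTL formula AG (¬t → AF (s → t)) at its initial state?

States satisfying ¬t → AF (s → t): {s0, s1, s2, s3, s4, s5, s6}.
States satisfying AG (¬t → AF (s → t)): {s0, s1, s2, s3, s4, s5, s6}.
Every state reachable from s0 satisfies ¬t → AF (s → t).
s0 ∈ Sat(AG (¬t → AF (s → t))).

Holds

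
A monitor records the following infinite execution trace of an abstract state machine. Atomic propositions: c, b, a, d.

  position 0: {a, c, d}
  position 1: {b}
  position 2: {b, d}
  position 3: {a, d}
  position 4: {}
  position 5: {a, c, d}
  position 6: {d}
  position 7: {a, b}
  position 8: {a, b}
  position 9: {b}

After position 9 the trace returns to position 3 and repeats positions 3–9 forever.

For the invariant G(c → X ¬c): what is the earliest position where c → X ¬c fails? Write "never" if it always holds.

c → X ¬c holds at every position 0..9, and those are all the positions the trace ever visits, so the invariant G(c → X ¬c) is never violated.

never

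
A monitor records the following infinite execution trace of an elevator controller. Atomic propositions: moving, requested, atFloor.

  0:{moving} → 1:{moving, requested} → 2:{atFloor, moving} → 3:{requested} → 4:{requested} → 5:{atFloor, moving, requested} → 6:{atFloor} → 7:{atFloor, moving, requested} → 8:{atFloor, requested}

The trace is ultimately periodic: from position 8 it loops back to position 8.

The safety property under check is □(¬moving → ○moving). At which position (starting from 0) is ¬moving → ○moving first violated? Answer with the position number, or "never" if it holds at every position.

Check ¬moving → ○moving at each position in order: 0 ✓, 1 ✓, 2 ✓.
At position 3 the labels are {requested} and the next position 4 has {requested}, so ¬moving → ○moving is false there. This is the first violation.

3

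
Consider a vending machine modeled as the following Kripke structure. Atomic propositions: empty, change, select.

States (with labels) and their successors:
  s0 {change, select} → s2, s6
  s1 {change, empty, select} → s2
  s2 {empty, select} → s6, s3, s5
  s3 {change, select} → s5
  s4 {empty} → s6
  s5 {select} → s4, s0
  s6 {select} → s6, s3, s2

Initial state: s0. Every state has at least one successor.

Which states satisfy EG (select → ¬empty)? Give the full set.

States satisfying select → ¬empty: {s0, s3, s4, s5, s6}.
States satisfying EG (select → ¬empty): {s0, s3, s4, s5, s6}.

{s0, s3, s4, s5, s6}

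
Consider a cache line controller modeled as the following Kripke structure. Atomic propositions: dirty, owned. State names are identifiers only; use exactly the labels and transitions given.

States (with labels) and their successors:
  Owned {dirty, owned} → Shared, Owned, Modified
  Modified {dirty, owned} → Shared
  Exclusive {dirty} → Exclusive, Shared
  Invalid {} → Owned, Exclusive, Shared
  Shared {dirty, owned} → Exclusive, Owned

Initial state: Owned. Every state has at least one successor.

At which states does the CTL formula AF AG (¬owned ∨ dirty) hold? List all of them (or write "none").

States satisfying AG (¬owned ∨ dirty): {Owned, Modified, Exclusive, Invalid, Shared}.
States satisfying AF AG (¬owned ∨ dirty): {Owned, Modified, Exclusive, Invalid, Shared}.

{Owned, Modified, Exclusive, Invalid, Shared}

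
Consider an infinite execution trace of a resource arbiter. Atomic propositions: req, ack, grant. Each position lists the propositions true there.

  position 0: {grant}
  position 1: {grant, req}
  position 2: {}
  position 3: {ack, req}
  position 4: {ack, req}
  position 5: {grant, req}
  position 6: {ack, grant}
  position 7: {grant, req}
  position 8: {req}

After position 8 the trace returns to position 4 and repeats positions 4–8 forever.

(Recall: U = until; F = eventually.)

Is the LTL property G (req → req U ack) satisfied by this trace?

req → req U ack must hold at every position from 0 onward. It fails at position 1, so G (req → req U ack) is false.
Positions where req holds: 1, 3, 4, 5, 7, 8.
Check req U ack at each: 1→fails, 3→ok, 4→ok, 5→ok, 7→ok, 8→ok.

No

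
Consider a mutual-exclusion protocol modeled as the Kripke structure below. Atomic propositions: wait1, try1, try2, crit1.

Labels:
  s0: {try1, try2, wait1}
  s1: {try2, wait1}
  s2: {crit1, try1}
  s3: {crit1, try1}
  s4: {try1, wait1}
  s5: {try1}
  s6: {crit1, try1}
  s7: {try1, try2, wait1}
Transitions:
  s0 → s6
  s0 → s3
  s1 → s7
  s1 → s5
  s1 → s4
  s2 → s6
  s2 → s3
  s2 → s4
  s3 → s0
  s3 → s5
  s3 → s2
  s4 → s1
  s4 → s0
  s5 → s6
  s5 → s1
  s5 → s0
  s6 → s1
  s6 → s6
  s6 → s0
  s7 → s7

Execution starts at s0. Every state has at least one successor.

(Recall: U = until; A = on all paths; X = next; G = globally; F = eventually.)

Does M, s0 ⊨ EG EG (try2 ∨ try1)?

Yes

States satisfying EG (try2 ∨ try1): {s0, s1, s2, s3, s4, s5, s6, s7}.
States satisfying EG EG (try2 ∨ try1): {s0, s1, s2, s3, s4, s5, s6, s7}.
s0 ∈ Sat(EG EG (try2 ∨ try1)).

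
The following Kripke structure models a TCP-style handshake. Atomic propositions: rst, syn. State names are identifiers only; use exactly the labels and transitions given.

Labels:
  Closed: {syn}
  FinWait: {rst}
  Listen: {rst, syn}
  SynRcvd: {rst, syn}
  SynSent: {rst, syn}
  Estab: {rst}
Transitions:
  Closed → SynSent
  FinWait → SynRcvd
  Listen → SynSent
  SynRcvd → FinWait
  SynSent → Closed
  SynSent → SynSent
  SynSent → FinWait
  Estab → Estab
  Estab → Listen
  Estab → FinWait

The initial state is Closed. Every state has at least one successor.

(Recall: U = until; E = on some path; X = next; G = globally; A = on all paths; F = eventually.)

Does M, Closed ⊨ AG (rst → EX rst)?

Yes

States satisfying rst → EX rst: {Closed, FinWait, Listen, SynRcvd, SynSent, Estab}.
States satisfying AG (rst → EX rst): {Closed, FinWait, Listen, SynRcvd, SynSent, Estab}.
Every state reachable from Closed satisfies rst → EX rst.
Closed ∈ Sat(AG (rst → EX rst)).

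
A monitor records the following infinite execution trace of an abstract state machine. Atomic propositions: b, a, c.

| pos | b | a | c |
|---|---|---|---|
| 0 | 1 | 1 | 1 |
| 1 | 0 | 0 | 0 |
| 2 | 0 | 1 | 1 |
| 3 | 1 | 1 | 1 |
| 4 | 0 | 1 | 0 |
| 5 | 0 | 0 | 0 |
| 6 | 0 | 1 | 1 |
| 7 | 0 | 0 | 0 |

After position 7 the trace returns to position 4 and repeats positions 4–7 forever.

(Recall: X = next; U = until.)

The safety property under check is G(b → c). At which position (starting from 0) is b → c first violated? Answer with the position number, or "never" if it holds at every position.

never

b → c holds at every position 0..7, and those are all the positions the trace ever visits, so the invariant G(b → c) is never violated.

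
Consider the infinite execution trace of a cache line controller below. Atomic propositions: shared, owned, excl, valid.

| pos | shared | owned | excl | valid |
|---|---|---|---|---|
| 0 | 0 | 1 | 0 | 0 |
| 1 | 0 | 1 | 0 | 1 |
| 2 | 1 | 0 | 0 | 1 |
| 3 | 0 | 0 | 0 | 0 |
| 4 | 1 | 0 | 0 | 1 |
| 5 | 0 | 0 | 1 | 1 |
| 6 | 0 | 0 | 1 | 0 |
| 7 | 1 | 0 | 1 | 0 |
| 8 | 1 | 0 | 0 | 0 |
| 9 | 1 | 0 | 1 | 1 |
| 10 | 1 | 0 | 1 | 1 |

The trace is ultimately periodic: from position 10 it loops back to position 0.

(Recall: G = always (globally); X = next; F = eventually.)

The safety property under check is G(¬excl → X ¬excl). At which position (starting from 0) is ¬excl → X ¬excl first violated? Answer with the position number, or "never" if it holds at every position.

Check ¬excl → X ¬excl at each position in order: 0 ✓, 1 ✓, 2 ✓, 3 ✓.
At position 4 the labels are {shared, valid} and the next position 5 has {excl, valid}, so ¬excl → X ¬excl is false there. This is the first violation.

4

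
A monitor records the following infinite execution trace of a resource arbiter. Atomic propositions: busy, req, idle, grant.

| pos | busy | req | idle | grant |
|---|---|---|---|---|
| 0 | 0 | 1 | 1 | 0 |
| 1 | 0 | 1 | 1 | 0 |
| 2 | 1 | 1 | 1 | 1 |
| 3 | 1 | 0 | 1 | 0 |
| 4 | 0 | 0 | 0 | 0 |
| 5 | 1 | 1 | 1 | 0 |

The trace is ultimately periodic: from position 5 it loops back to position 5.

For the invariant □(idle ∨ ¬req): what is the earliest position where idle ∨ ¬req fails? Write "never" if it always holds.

never

idle ∨ ¬req holds at every position 0..5, and those are all the positions the trace ever visits, so the invariant □(idle ∨ ¬req) is never violated.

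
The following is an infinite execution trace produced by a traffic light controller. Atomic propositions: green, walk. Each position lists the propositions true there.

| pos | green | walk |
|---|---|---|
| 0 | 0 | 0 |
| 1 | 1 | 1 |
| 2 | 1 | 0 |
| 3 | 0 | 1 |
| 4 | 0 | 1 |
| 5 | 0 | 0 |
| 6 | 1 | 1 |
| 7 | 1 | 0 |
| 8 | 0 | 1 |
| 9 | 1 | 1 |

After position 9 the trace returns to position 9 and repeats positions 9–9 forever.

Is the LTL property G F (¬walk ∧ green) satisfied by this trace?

No

F (¬walk ∧ green) must hold at every position from 0 onward. It fails at position 8, so G F (¬walk ∧ green) is false.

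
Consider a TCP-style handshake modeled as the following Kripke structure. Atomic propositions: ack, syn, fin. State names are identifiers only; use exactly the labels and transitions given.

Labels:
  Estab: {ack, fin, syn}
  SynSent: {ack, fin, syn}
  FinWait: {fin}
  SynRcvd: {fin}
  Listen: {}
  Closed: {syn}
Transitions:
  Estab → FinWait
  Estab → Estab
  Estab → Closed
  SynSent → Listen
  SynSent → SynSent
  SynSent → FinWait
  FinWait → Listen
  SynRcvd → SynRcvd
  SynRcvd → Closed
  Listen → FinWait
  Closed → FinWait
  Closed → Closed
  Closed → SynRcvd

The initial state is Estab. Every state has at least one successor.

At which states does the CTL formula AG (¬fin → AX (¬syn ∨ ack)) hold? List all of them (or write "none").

{SynSent, FinWait, Listen}

States satisfying ¬fin → AX (¬syn ∨ ack): {Estab, SynSent, FinWait, SynRcvd, Listen}.
States satisfying AG (¬fin → AX (¬syn ∨ ack)): {SynSent, FinWait, Listen}.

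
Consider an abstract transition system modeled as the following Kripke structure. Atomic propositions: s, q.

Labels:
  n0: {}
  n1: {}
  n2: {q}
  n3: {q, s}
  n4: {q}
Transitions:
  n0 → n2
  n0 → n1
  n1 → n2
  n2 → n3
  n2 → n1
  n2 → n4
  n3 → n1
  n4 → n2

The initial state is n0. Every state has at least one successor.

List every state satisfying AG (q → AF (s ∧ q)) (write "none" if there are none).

States satisfying q → AF (s ∧ q): {n0, n1, n3}.
States satisfying AG (q → AF (s ∧ q)): ∅.

none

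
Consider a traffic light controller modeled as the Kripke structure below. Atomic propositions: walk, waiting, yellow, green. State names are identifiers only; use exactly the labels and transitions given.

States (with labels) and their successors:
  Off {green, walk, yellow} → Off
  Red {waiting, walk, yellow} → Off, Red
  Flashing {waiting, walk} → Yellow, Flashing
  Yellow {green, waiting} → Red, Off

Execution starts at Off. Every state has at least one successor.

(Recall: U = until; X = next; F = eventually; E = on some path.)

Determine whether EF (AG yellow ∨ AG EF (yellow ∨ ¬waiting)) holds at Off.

Holds

States satisfying AG yellow ∨ AG EF (yellow ∨ ¬waiting): {Off, Red, Flashing, Yellow}.
States satisfying EF (AG yellow ∨ AG EF (yellow ∨ ¬waiting)): {Off, Red, Flashing, Yellow}.
Some path from Off reaches a state where AG yellow ∨ AG EF (yellow ∨ ¬waiting) holds.
Off ∈ Sat(EF (AG yellow ∨ AG EF (yellow ∨ ¬waiting))).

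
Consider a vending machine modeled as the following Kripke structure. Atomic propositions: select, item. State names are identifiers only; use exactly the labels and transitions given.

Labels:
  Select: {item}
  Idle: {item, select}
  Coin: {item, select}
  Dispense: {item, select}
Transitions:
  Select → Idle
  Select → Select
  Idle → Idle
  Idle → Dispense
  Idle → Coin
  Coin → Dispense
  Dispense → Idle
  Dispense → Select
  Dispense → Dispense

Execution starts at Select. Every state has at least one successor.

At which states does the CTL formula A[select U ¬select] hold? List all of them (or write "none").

States satisfying select: {Idle, Coin, Dispense}.
States satisfying ¬select: {Select}.
States satisfying A[select U ¬select]: {Select}.

{Select}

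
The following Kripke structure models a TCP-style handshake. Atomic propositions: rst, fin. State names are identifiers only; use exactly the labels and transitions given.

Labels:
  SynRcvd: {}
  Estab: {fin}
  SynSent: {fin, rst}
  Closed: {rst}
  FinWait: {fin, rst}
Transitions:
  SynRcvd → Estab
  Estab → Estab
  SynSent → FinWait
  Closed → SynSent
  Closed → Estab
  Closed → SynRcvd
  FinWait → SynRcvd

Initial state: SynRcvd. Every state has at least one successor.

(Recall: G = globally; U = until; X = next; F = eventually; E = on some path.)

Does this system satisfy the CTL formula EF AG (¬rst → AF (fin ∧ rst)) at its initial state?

No

States satisfying AG (¬rst → AF (fin ∧ rst)): ∅.
States satisfying EF AG (¬rst → AF (fin ∧ rst)): ∅.
No suitable path/successor from SynRcvd witnesses the formula.
SynRcvd ∉ Sat(EF AG (¬rst → AF (fin ∧ rst))).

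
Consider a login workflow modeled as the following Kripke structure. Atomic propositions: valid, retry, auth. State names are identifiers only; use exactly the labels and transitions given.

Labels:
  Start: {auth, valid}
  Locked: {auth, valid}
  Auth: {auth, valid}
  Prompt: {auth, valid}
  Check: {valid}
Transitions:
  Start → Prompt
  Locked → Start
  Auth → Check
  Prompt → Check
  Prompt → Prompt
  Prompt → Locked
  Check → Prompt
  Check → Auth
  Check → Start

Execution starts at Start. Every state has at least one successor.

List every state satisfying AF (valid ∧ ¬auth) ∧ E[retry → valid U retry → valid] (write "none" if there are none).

States satisfying valid ∧ ¬auth: {Check}.
States satisfying AF (valid ∧ ¬auth): {Auth, Check}.
States satisfying retry → valid: {Start, Locked, Auth, Prompt, Check}.
States satisfying E[retry → valid U retry → valid]: {Start, Locked, Auth, Prompt, Check}.
States satisfying AF (valid ∧ ¬auth) ∧ E[retry → valid U retry → valid]: {Auth, Check}.

{Auth, Check}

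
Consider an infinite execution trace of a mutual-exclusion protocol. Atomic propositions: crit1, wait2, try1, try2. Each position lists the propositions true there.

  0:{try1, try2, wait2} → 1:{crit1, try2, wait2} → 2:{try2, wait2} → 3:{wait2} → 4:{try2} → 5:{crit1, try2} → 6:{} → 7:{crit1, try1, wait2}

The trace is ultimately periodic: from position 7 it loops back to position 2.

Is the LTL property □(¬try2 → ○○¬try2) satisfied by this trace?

Violated

¬try2 → ○○¬try2 must hold at every position from 0 onward. It fails at position 3, so □(¬try2 → ○○¬try2) is false.
Positions where ¬try2 holds: 3, 6, 7.
Check ○○¬try2 at each: 3→fails, 6→fails, 7→ok.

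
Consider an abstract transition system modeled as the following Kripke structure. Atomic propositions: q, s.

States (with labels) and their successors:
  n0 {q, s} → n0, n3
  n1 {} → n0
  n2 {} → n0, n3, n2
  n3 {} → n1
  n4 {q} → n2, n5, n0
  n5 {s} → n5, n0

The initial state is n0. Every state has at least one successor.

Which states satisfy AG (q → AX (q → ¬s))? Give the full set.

none

States satisfying q → AX (q → ¬s): {n1, n2, n3, n5}.
States satisfying AG (q → AX (q → ¬s)): ∅.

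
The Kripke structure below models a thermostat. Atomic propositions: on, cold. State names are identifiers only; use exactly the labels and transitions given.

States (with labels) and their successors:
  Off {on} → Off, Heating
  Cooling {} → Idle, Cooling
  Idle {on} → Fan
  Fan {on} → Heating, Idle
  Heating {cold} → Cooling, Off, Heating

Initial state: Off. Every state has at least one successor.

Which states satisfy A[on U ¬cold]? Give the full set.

States satisfying on: {Off, Idle, Fan}.
States satisfying ¬cold: {Off, Cooling, Idle, Fan}.
States satisfying A[on U ¬cold]: {Off, Cooling, Idle, Fan}.

{Off, Cooling, Idle, Fan}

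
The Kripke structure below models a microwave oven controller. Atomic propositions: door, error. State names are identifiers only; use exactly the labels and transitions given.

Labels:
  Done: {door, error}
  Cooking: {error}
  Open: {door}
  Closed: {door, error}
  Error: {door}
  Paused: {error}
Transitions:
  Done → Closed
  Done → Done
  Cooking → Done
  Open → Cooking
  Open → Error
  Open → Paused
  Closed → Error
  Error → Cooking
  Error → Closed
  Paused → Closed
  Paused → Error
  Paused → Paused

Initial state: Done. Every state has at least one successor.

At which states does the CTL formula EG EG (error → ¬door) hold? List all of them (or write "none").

States satisfying EG (error → ¬door): {Open, Paused}.
States satisfying EG EG (error → ¬door): {Open, Paused}.

{Open, Paused}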